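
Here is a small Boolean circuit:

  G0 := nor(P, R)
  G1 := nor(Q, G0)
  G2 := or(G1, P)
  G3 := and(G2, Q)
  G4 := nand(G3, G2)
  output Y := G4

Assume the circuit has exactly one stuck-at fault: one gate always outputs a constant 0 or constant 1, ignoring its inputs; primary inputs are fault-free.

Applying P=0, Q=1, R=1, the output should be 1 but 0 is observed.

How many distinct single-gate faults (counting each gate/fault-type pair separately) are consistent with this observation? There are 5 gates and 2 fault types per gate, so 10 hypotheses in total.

Fault-free: G0=0, G1=0, G2=0, G3=0, G4=1 → 1. Observed 0.
  G0 stuck-at-0: output 1 ✗
  G0 stuck-at-1: output 1 ✗
  G1 stuck-at-0: output 1 ✗
  G1 stuck-at-1: output 0 ✓
  G2 stuck-at-0: output 1 ✗
  G2 stuck-at-1: output 0 ✓
  G3 stuck-at-0: output 1 ✗
  G3 stuck-at-1: output 1 ✗
  G4 stuck-at-0: output 0 ✓
  G4 stuck-at-1: output 1 ✗
Consistent faults: {G1 stuck-at-1, G2 stuck-at-1, G4 stuck-at-0} — 3 in all.

3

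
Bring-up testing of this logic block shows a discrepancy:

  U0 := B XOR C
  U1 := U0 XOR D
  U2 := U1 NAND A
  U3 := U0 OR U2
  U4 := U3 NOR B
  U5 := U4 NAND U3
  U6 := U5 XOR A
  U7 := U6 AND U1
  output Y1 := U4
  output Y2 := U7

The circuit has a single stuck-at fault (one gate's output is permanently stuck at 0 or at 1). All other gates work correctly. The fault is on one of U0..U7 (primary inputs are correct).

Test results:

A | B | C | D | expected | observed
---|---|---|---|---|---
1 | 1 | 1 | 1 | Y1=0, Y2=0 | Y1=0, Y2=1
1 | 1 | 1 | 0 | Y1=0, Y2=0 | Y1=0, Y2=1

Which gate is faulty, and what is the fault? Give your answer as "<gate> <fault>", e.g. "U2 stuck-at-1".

Fault-free values for test 1 (A=1, B=1, C=1, D=1): U0=0, U1=1, U2=0, U3=0, U4=0, U5=1, U6=0, U7=0, giving Y1=0, Y2=0. Observed Y1=0, Y2=1.
Test 1: faults giving observed Y1=0, Y2=1 are {U5 stuck-at-0, U6 stuck-at-1, U7 stuck-at-1}.
Test 2 (A=1, B=1, C=1, D=0): fault-free U0=0, U1=0, U2=1, U3=1, U4=0, U5=1, U6=0, U7=0 → Y1=0, Y2=0; observed Y1=0, Y2=1. Eliminates U5 stuck-at-0, U6 stuck-at-1.
Only U7 stuck-at-1 is consistent with every test.

U7 stuck-at-1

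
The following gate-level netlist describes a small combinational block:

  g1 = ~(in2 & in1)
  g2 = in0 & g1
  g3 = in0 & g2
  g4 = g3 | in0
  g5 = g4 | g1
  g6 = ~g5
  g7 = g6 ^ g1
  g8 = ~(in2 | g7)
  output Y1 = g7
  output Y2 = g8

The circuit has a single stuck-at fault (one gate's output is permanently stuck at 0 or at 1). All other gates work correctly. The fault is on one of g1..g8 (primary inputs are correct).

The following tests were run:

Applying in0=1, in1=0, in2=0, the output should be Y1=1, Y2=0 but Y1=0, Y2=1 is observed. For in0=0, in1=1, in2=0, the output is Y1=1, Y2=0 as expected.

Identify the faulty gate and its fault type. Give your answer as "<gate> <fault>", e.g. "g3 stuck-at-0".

g1 stuck-at-0

Fault-free values for test 1 (in0=1, in1=0, in2=0): g1=1, g2=1, g3=1, g4=1, g5=1, g6=0, g7=1, g8=0, giving Y1=1, Y2=0. Observed Y1=0, Y2=1.
Test 1: faults giving observed Y1=0, Y2=1 are {g1 stuck-at-0, g5 stuck-at-0, g6 stuck-at-1, g7 stuck-at-0}.
Test 2 (in0=0, in1=1, in2=0): fault-free g1=1, g2=0, g3=0, g4=0, g5=1, g6=0, g7=1, g8=0 → Y1=1, Y2=0; observed Y1=1, Y2=0. Eliminates g5 stuck-at-0, g6 stuck-at-1, g7 stuck-at-0.
Only g1 stuck-at-0 is consistent with every test.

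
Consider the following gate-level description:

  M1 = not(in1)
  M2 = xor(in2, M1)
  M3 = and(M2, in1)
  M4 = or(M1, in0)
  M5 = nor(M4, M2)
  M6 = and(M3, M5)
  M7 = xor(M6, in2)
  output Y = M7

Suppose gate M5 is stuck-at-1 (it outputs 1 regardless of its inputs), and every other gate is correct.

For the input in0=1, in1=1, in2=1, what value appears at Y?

0

Propagate with M5 forced: M1=0, M2=1, M3=1, M4=1, M5=1 [stuck-at-1], M6=1, M7=0.
So Y = 0. (Without the fault it would be 1.)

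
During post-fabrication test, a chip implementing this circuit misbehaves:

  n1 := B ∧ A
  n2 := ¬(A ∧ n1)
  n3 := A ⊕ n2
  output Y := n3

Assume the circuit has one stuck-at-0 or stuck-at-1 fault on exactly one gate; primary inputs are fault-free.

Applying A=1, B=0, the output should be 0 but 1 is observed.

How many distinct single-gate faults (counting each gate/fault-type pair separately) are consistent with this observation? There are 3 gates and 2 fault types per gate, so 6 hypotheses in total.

Fault-free: n1=0, n2=1, n3=0 → 0. Observed 1.
  n1 stuck-at-0: output 0 ✗
  n1 stuck-at-1: output 1 ✓
  n2 stuck-at-0: output 1 ✓
  n2 stuck-at-1: output 0 ✗
  n3 stuck-at-0: output 0 ✗
  n3 stuck-at-1: output 1 ✓
Consistent faults: {n1 stuck-at-1, n2 stuck-at-0, n3 stuck-at-1} — 3 in all.

3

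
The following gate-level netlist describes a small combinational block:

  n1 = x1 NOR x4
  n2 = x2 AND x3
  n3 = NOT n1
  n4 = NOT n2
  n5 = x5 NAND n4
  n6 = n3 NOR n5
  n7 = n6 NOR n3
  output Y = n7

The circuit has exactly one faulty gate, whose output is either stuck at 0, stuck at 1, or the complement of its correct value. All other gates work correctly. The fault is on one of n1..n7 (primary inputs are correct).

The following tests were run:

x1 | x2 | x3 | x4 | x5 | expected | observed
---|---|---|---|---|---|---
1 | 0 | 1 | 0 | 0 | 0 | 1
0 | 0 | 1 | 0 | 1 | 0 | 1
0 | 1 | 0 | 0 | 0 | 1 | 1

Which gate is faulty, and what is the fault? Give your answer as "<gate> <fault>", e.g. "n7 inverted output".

Fault-free values for test 1 (x1=1, x2=0, x3=1, x4=0, x5=0): n1=0, n2=0, n3=1, n4=1, n5=1, n6=0, n7=0, giving Y=0. Observed 1.
Test 1: faults giving observed 1 are {n1 stuck-at-1, n1 inverted output, n3 stuck-at-0, n3 inverted output, n7 stuck-at-1, n7 inverted output}.
Test 2 (x1=0, x2=0, x3=1, x4=0, x5=1): fault-free n1=1, n2=0, n3=0, n4=1, n5=0, n6=1, n7=0 → 0; observed 1. Eliminates n1 stuck-at-1, n1 inverted output, n3 stuck-at-0, n3 inverted output.
Test 3 (x1=0, x2=1, x3=0, x4=0, x5=0): fault-free n1=1, n2=0, n3=0, n4=1, n5=1, n6=0, n7=1 → 1; observed 1. Eliminates n7 inverted output.
Only n7 stuck-at-1 is consistent with every test.

n7 stuck-at-1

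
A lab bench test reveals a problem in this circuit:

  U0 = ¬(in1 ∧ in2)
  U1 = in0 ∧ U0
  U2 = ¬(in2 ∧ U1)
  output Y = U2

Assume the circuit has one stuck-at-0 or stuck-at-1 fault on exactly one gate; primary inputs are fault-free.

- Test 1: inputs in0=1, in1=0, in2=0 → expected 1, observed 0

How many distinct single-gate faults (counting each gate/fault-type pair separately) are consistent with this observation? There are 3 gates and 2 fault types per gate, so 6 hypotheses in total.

Fault-free: U0=1, U1=1, U2=1 → 1. Observed 0.
  U0 stuck-at-0: output 1 ✗
  U0 stuck-at-1: output 1 ✗
  U1 stuck-at-0: output 1 ✗
  U1 stuck-at-1: output 1 ✗
  U2 stuck-at-0: output 0 ✓
  U2 stuck-at-1: output 1 ✗
Consistent faults: {U2 stuck-at-0} — 1 in all.

1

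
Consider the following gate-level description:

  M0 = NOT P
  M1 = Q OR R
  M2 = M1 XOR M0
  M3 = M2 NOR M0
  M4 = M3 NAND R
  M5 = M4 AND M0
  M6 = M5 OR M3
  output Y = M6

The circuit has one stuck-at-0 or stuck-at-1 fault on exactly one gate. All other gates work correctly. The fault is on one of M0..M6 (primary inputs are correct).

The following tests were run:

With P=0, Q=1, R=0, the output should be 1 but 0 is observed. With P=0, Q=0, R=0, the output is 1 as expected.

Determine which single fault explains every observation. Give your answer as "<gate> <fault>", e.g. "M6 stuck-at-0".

M0 stuck-at-0

Fault-free values for test 1 (P=0, Q=1, R=0): M0=1, M1=1, M2=0, M3=0, M4=1, M5=1, M6=1, giving Y=1. Observed 0.
Test 1: faults giving observed 0 are {M0 stuck-at-0, M4 stuck-at-0, M5 stuck-at-0, M6 stuck-at-0}.
Test 2 (P=0, Q=0, R=0): fault-free M0=1, M1=0, M2=1, M3=0, M4=1, M5=1, M6=1 → 1; observed 1. Eliminates M4 stuck-at-0, M5 stuck-at-0, M6 stuck-at-0.
Only M0 stuck-at-0 is consistent with every test.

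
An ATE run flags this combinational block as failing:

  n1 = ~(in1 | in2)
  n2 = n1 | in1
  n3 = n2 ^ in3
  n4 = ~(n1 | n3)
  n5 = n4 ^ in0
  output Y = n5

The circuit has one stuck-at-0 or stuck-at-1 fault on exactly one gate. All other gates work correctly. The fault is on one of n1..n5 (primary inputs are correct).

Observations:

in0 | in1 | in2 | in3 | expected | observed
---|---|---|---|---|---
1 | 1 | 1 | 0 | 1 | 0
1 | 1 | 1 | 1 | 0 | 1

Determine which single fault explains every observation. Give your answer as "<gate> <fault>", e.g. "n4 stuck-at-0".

n2 stuck-at-0

Fault-free values for test 1 (in0=1, in1=1, in2=1, in3=0): n1=0, n2=1, n3=1, n4=0, n5=1, giving Y=1. Observed 0.
Test 1: faults giving observed 0 are {n2 stuck-at-0, n3 stuck-at-0, n4 stuck-at-1, n5 stuck-at-0}.
Test 2 (in0=1, in1=1, in2=1, in3=1): fault-free n1=0, n2=1, n3=0, n4=1, n5=0 → 0; observed 1. Eliminates n3 stuck-at-0, n4 stuck-at-1, n5 stuck-at-0.
Only n2 stuck-at-0 is consistent with every test.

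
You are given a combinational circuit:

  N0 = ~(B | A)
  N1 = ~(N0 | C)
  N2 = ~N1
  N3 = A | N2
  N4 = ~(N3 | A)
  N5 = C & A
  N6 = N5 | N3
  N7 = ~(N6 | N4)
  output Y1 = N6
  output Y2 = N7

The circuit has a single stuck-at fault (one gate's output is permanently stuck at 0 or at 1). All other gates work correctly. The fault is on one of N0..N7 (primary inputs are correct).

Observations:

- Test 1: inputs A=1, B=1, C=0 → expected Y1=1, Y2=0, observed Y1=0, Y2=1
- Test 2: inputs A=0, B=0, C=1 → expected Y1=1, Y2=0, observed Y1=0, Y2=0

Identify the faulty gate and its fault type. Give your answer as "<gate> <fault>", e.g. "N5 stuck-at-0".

N3 stuck-at-0

Fault-free values for test 1 (A=1, B=1, C=0): N0=0, N1=1, N2=0, N3=1, N4=0, N5=0, N6=1, N7=0, giving Y1=1, Y2=0. Observed Y1=0, Y2=1.
Test 1: faults giving observed Y1=0, Y2=1 are {N3 stuck-at-0, N6 stuck-at-0}.
Test 2 (A=0, B=0, C=1): fault-free N0=1, N1=0, N2=1, N3=1, N4=0, N5=0, N6=1, N7=0 → Y1=1, Y2=0; observed Y1=0, Y2=0. Eliminates N6 stuck-at-0.
Only N3 stuck-at-0 is consistent with every test.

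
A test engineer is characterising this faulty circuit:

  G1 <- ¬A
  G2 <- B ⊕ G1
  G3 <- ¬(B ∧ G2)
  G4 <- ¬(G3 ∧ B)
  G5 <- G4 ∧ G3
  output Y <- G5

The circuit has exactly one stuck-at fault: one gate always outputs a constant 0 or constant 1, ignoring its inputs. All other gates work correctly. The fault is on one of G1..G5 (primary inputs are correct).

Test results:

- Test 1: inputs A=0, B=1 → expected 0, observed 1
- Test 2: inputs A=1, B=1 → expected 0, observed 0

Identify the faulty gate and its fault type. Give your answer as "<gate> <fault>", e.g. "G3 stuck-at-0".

G4 stuck-at-1

Fault-free values for test 1 (A=0, B=1): G1=1, G2=0, G3=1, G4=0, G5=0, giving Y=0. Observed 1.
Test 1: faults giving observed 1 are {G4 stuck-at-1, G5 stuck-at-1}.
Test 2 (A=1, B=1): fault-free G1=0, G2=1, G3=0, G4=1, G5=0 → 0; observed 0. Eliminates G5 stuck-at-1.
Only G4 stuck-at-1 is consistent with every test.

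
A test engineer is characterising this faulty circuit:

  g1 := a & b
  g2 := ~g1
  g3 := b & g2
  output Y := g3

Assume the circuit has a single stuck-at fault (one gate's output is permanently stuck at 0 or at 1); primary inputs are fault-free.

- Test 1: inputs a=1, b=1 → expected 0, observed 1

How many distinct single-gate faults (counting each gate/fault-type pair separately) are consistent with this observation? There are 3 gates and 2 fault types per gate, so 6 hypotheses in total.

Fault-free: g1=1, g2=0, g3=0 → 0. Observed 1.
  g1 stuck-at-0: output 1 ✓
  g1 stuck-at-1: output 0 ✗
  g2 stuck-at-0: output 0 ✗
  g2 stuck-at-1: output 1 ✓
  g3 stuck-at-0: output 0 ✗
  g3 stuck-at-1: output 1 ✓
Consistent faults: {g1 stuck-at-0, g2 stuck-at-1, g3 stuck-at-1} — 3 in all.

3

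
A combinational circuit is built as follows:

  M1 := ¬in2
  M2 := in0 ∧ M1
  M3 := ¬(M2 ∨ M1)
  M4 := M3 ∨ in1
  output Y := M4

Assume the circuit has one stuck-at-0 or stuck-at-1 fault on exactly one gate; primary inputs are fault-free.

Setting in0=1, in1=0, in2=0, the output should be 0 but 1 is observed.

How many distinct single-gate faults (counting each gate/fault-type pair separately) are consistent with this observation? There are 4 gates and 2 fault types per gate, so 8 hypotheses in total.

3

Fault-free: M1=1, M2=1, M3=0, M4=0 → 0. Observed 1.
  M1 stuck-at-0: output 1 ✓
  M1 stuck-at-1: output 0 ✗
  M2 stuck-at-0: output 0 ✗
  M2 stuck-at-1: output 0 ✗
  M3 stuck-at-0: output 0 ✗
  M3 stuck-at-1: output 1 ✓
  M4 stuck-at-0: output 0 ✗
  M4 stuck-at-1: output 1 ✓
Consistent faults: {M1 stuck-at-0, M3 stuck-at-1, M4 stuck-at-1} — 3 in all.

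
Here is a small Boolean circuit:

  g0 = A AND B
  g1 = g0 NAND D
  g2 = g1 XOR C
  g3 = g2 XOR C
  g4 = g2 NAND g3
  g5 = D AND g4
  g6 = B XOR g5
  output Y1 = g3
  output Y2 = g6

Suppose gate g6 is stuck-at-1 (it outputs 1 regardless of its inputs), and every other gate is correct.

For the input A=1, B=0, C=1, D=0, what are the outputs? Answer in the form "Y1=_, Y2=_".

Y1=1, Y2=1

Propagate with g6 forced: g0=0, g1=1, g2=0, g3=1, g4=1, g5=0, g6=1 [stuck-at-1].
So the outputs are Y1=1, Y2=1. (Without the fault they would be Y1=1, Y2=0.)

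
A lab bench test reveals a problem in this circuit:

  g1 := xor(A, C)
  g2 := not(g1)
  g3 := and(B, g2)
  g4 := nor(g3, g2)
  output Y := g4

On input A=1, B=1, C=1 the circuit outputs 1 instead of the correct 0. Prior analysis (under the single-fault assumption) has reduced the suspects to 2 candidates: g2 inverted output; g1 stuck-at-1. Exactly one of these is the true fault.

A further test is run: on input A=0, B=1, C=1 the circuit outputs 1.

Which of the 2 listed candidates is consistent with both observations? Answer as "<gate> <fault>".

g1 stuck-at-1

Evaluate each candidate on input A=0, B=1, C=1:
  g2 inverted output: g1=1, g2=1 [inverted output], g3=1, g4=0 → 0 — eliminated
  g1 stuck-at-1: g1=1 [stuck-at-1], g2=0, g3=0, g4=1 → 1 — matches
Only g1 stuck-at-1 reproduces the observed 1.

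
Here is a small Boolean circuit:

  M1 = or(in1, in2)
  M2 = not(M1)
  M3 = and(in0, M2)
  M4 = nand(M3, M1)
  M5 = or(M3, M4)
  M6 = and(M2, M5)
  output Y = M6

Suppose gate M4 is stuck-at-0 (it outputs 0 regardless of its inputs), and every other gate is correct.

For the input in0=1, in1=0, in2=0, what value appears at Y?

Propagate with M4 forced: M1=0, M2=1, M3=1, M4=0 [stuck-at-0], M5=1, M6=1.
So Y = 1. (Same as the fault-free value — the fault is masked on this input.)

1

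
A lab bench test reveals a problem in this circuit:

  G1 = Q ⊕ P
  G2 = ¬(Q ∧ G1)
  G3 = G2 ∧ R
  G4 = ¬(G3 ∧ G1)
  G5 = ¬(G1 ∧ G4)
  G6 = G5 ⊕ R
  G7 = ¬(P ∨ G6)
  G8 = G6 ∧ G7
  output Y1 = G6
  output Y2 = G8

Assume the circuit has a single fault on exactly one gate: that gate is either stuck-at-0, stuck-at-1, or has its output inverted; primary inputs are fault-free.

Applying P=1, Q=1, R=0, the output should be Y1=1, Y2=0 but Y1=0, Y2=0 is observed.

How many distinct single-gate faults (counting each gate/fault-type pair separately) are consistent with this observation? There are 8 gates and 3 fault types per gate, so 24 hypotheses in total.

6

Fault-free: G1=0, G2=1, G3=0, G4=1, G5=1, G6=1, G7=0, G8=0 → Y1=1, Y2=0. Observed Y1=0, Y2=0.
  G1: stuck-at-1, inverted output ✓; others ✗
  G2: none of the 3 fault types match ✗
  G3: none of the 3 fault types match ✗
  G4: none of the 3 fault types match ✗
  G5: stuck-at-0, inverted output ✓; others ✗
  G6: stuck-at-0, inverted output ✓; others ✗
  G7: none of the 3 fault types match ✗
  G8: none of the 3 fault types match ✗
Consistent faults: {G1 stuck-at-1, G1 inverted output, G5 stuck-at-0, G5 inverted output, G6 stuck-at-0, G6 inverted output} — 6 in all.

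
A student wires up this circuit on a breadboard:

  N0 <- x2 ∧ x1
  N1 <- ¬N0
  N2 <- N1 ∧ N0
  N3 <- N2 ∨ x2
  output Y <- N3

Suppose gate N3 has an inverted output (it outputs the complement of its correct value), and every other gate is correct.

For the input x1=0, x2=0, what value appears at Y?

1

Propagate with N3 forced: N0=0, N1=1, N2=0, N3=1 [inverted output].
So Y = 1. (Without the fault it would be 0.)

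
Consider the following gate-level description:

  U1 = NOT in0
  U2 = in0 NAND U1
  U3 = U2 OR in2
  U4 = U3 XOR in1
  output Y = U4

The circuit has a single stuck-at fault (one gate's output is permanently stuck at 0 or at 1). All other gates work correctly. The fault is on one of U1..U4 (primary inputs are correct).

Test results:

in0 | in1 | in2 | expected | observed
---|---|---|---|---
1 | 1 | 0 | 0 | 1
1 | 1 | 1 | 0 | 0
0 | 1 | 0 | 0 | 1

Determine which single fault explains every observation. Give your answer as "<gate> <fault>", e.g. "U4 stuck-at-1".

U2 stuck-at-0

Fault-free values for test 1 (in0=1, in1=1, in2=0): U1=0, U2=1, U3=1, U4=0, giving Y=0. Observed 1.
Test 1: faults giving observed 1 are {U1 stuck-at-1, U2 stuck-at-0, U3 stuck-at-0, U4 stuck-at-1}.
Test 2 (in0=1, in1=1, in2=1): fault-free U1=0, U2=1, U3=1, U4=0 → 0; observed 0. Eliminates U3 stuck-at-0, U4 stuck-at-1.
Test 3 (in0=0, in1=1, in2=0): fault-free U1=1, U2=1, U3=1, U4=0 → 0; observed 1. Eliminates U1 stuck-at-1.
Only U2 stuck-at-0 is consistent with every test.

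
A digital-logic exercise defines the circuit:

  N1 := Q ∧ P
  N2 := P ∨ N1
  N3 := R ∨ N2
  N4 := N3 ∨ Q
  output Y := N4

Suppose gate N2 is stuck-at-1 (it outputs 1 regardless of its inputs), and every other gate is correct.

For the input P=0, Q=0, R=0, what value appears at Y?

Propagate with N2 forced: N1=0, N2=1 [stuck-at-1], N3=1, N4=1.
So Y = 1. (Without the fault it would be 0.)

1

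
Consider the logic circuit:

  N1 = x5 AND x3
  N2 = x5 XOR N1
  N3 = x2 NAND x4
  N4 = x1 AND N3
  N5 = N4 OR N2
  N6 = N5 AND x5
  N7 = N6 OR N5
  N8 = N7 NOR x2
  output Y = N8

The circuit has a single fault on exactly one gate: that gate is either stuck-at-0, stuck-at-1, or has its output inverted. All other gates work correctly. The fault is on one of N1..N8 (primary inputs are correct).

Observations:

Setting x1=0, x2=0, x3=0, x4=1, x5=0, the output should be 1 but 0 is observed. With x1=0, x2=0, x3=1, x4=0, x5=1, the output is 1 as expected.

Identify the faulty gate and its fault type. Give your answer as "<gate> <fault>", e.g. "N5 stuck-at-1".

Fault-free values for test 1 (x1=0, x2=0, x3=0, x4=1, x5=0): N1=0, N2=0, N3=1, N4=0, N5=0, N6=0, N7=0, N8=1, giving Y=1. Observed 0.
Test 1: faults giving observed 0 are {N1 stuck-at-1, N1 inverted output, N2 stuck-at-1, N2 inverted output, N4 stuck-at-1, N4 inverted output, N5 stuck-at-1, N5 inverted output, N6 stuck-at-1, N6 inverted output, N7 stuck-at-1, N7 inverted output, N8 stuck-at-0, N8 inverted output}.
Test 2 (x1=0, x2=0, x3=1, x4=0, x5=1): fault-free N1=1, N2=0, N3=1, N4=0, N5=0, N6=0, N7=0, N8=1 → 1; observed 1. Eliminates N1 inverted output, N2 stuck-at-1, N2 inverted output, N4 stuck-at-1, N4 inverted output, N5 stuck-at-1, N5 inverted output, N6 stuck-at-1, N6 inverted output, N7 stuck-at-1, N7 inverted output, N8 stuck-at-0, N8 inverted output.
Only N1 stuck-at-1 is consistent with every test.

N1 stuck-at-1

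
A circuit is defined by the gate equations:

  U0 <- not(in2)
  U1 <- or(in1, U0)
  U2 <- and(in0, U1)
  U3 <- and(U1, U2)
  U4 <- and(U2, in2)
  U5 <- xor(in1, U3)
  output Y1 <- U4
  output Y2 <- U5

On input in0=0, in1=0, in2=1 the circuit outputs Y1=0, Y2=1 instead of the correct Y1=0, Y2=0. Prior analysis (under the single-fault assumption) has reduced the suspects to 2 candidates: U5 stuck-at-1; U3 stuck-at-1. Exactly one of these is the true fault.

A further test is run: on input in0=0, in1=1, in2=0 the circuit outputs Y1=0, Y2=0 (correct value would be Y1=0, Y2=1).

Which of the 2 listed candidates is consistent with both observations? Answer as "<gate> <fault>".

Evaluate each candidate on input in0=0, in1=1, in2=0:
  U5 stuck-at-1: U0=1, U1=1, U2=0, U3=0, U4=0, U5=1 [stuck-at-1] → Y1=0, Y2=1 — eliminated
  U3 stuck-at-1: U0=1, U1=1, U2=0, U3=1 [stuck-at-1], U4=0, U5=0 → Y1=0, Y2=0 — matches
Only U3 stuck-at-1 reproduces the observed Y1=0, Y2=0.

U3 stuck-at-1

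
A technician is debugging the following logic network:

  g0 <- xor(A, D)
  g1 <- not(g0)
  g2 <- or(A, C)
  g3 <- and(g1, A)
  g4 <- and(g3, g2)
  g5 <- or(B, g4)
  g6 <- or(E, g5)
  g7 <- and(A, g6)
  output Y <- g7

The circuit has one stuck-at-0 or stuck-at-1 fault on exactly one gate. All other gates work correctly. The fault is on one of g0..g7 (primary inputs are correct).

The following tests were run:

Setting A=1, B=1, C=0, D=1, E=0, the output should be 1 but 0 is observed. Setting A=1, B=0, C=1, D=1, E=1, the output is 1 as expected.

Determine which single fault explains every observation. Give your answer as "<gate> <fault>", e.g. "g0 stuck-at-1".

Fault-free values for test 1 (A=1, B=1, C=0, D=1, E=0): g0=0, g1=1, g2=1, g3=1, g4=1, g5=1, g6=1, g7=1, giving Y=1. Observed 0.
Test 1: faults giving observed 0 are {g5 stuck-at-0, g6 stuck-at-0, g7 stuck-at-0}.
Test 2 (A=1, B=0, C=1, D=1, E=1): fault-free g0=0, g1=1, g2=1, g3=1, g4=1, g5=1, g6=1, g7=1 → 1; observed 1. Eliminates g6 stuck-at-0, g7 stuck-at-0.
Only g5 stuck-at-0 is consistent with every test.

g5 stuck-at-0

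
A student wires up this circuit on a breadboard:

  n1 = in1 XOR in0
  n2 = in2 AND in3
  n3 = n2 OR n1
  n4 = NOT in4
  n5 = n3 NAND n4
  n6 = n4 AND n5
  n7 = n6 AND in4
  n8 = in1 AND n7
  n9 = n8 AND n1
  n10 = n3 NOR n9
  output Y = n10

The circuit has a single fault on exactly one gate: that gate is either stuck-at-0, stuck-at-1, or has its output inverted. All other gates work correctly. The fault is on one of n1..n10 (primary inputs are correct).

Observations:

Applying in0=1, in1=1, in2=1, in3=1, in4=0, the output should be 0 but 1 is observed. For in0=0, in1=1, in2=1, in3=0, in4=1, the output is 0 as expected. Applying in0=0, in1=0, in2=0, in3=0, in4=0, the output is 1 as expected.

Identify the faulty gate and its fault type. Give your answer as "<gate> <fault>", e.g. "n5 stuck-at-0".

n2 stuck-at-0

Fault-free values for test 1 (in0=1, in1=1, in2=1, in3=1, in4=0): n1=0, n2=1, n3=1, n4=1, n5=0, n6=0, n7=0, n8=0, n9=0, n10=0, giving Y=0. Observed 1.
Test 1: faults giving observed 1 are {n2 stuck-at-0, n2 inverted output, n3 stuck-at-0, n3 inverted output, n10 stuck-at-1, n10 inverted output}.
Test 2 (in0=0, in1=1, in2=1, in3=0, in4=1): fault-free n1=1, n2=0, n3=1, n4=0, n5=1, n6=0, n7=0, n8=0, n9=0, n10=0 → 0; observed 0. Eliminates n3 stuck-at-0, n3 inverted output, n10 stuck-at-1, n10 inverted output.
Test 3 (in0=0, in1=0, in2=0, in3=0, in4=0): fault-free n1=0, n2=0, n3=0, n4=1, n5=1, n6=1, n7=0, n8=0, n9=0, n10=1 → 1; observed 1. Eliminates n2 inverted output.
Only n2 stuck-at-0 is consistent with every test.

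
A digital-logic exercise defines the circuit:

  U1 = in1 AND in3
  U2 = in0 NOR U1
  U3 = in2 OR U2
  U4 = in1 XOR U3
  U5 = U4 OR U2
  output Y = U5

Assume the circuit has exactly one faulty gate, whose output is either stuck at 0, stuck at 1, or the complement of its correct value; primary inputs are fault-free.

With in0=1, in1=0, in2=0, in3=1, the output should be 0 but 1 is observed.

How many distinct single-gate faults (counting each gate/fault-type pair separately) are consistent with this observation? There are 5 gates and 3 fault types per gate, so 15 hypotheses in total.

Fault-free: U1=0, U2=0, U3=0, U4=0, U5=0 → 0. Observed 1.
  U1: none of the 3 fault types match ✗
  U2: stuck-at-1, inverted output ✓; others ✗
  U3: stuck-at-1, inverted output ✓; others ✗
  U4: stuck-at-1, inverted output ✓; others ✗
  U5: stuck-at-1, inverted output ✓; others ✗
Consistent faults: {U2 stuck-at-1, U2 inverted output, U3 stuck-at-1, U3 inverted output, U4 stuck-at-1, U4 inverted output, U5 stuck-at-1, U5 inverted output} — 8 in all.

8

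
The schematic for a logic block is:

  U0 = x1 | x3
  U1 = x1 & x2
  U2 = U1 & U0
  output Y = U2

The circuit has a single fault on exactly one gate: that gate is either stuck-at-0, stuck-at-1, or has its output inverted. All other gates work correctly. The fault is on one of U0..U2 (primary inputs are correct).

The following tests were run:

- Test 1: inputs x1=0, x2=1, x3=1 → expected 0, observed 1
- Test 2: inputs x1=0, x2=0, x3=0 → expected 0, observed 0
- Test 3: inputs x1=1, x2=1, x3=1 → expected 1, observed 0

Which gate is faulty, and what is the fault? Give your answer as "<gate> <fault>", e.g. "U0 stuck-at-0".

Fault-free values for test 1 (x1=0, x2=1, x3=1): U0=1, U1=0, U2=0, giving Y=0. Observed 1.
Test 1: faults giving observed 1 are {U1 stuck-at-1, U1 inverted output, U2 stuck-at-1, U2 inverted output}.
Test 2 (x1=0, x2=0, x3=0): fault-free U0=0, U1=0, U2=0 → 0; observed 0. Eliminates U2 stuck-at-1, U2 inverted output.
Test 3 (x1=1, x2=1, x3=1): fault-free U0=1, U1=1, U2=1 → 1; observed 0. Eliminates U1 stuck-at-1.
Only U1 inverted output is consistent with every test.

U1 inverted output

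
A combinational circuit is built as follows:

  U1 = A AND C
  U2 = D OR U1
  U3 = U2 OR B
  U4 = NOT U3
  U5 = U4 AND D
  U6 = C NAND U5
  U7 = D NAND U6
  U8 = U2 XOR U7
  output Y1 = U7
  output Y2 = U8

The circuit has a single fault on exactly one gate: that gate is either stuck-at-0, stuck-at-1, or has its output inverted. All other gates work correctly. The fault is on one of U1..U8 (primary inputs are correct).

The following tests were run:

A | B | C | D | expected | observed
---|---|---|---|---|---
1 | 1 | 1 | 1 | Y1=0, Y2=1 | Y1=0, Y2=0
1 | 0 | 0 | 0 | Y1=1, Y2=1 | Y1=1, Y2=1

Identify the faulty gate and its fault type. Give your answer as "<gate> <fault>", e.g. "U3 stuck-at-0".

Fault-free values for test 1 (A=1, B=1, C=1, D=1): U1=1, U2=1, U3=1, U4=0, U5=0, U6=1, U7=0, U8=1, giving Y1=0, Y2=1. Observed Y1=0, Y2=0.
Test 1: faults giving observed Y1=0, Y2=0 are {U2 stuck-at-0, U2 inverted output, U8 stuck-at-0, U8 inverted output}.
Test 2 (A=1, B=0, C=0, D=0): fault-free U1=0, U2=0, U3=0, U4=1, U5=0, U6=1, U7=1, U8=1 → Y1=1, Y2=1; observed Y1=1, Y2=1. Eliminates U2 inverted output, U8 stuck-at-0, U8 inverted output.
Only U2 stuck-at-0 is consistent with every test.

U2 stuck-at-0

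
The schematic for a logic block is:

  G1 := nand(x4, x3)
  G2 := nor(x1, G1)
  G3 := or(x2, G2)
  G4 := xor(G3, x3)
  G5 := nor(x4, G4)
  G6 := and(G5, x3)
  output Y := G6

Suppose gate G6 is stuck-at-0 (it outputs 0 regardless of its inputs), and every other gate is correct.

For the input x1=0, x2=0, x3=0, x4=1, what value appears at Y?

Propagate with G6 forced: G1=1, G2=0, G3=0, G4=0, G5=0, G6=0 [stuck-at-0].
So Y = 0. (Same as the fault-free value — the fault is masked on this input.)

0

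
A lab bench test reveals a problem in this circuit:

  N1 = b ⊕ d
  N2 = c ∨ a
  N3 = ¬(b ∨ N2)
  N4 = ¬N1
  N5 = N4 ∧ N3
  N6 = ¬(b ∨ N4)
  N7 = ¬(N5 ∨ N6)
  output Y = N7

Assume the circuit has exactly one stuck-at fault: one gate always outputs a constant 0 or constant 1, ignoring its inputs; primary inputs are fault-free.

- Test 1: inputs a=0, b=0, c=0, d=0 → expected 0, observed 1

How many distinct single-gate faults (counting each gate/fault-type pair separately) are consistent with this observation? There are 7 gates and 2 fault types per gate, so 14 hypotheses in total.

Fault-free: N1=0, N2=0, N3=1, N4=1, N5=1, N6=0, N7=0 → 0. Observed 1.
  N1 stuck-at-0: output 0 ✗
  N1 stuck-at-1: output 0 ✗
  N2 stuck-at-0: output 0 ✗
  N2 stuck-at-1: output 1 ✓
  N3 stuck-at-0: output 1 ✓
  N3 stuck-at-1: output 0 ✗
  N4 stuck-at-0: output 0 ✗
  N4 stuck-at-1: output 0 ✗
  N5 stuck-at-0: output 1 ✓
  N5 stuck-at-1: output 0 ✗
  N6 stuck-at-0: output 0 ✗
  N6 stuck-at-1: output 0 ✗
  N7 stuck-at-0: output 0 ✗
  N7 stuck-at-1: output 1 ✓
Consistent faults: {N2 stuck-at-1, N3 stuck-at-0, N5 stuck-at-0, N7 stuck-at-1} — 4 in all.

4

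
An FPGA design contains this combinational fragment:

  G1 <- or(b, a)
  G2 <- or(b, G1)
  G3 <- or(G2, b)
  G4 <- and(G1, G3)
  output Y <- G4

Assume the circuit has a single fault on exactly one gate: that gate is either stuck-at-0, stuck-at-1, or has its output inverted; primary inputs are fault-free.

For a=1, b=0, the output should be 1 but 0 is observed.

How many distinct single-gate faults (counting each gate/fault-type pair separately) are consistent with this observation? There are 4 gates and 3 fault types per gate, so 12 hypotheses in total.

8

Fault-free: G1=1, G2=1, G3=1, G4=1 → 1. Observed 0.
  G1 stuck-at-0: output 0 ✓
  G1 stuck-at-1: output 1 ✗
  G1 inverted output: output 0 ✓
  G2 stuck-at-0: output 0 ✓
  G2 stuck-at-1: output 1 ✗
  G2 inverted output: output 0 ✓
  G3 stuck-at-0: output 0 ✓
  G3 stuck-at-1: output 1 ✗
  G3 inverted output: output 0 ✓
  G4 stuck-at-0: output 0 ✓
  G4 stuck-at-1: output 1 ✗
  G4 inverted output: output 0 ✓
Consistent faults: {G1 stuck-at-0, G1 inverted output, G2 stuck-at-0, G2 inverted output, G3 stuck-at-0, G3 inverted output, G4 stuck-at-0, G4 inverted output} — 8 in all.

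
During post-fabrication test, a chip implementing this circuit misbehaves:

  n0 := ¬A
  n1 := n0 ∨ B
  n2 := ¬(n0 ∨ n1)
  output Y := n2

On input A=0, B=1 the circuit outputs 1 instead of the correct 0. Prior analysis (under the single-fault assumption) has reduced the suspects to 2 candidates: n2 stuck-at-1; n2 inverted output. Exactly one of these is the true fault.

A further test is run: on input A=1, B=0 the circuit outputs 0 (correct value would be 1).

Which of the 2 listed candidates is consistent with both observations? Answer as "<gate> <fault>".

Evaluate each candidate on input A=1, B=0:
  n2 stuck-at-1: n0=0, n1=0, n2=1 [stuck-at-1] → 1 — eliminated
  n2 inverted output: n0=0, n1=0, n2=0 [inverted output] → 0 — matches
Only n2 inverted output reproduces the observed 0.

n2 inverted output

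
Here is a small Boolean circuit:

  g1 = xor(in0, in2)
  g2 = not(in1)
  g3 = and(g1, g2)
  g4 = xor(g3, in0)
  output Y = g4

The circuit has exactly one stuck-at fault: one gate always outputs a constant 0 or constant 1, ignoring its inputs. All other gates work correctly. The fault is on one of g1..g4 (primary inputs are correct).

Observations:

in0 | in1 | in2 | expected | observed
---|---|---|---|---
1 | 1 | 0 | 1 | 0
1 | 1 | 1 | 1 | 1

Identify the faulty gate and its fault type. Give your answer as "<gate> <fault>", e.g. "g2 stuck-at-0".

Fault-free values for test 1 (in0=1, in1=1, in2=0): g1=1, g2=0, g3=0, g4=1, giving Y=1. Observed 0.
Test 1: faults giving observed 0 are {g2 stuck-at-1, g3 stuck-at-1, g4 stuck-at-0}.
Test 2 (in0=1, in1=1, in2=1): fault-free g1=0, g2=0, g3=0, g4=1 → 1; observed 1. Eliminates g3 stuck-at-1, g4 stuck-at-0.
Only g2 stuck-at-1 is consistent with every test.

g2 stuck-at-1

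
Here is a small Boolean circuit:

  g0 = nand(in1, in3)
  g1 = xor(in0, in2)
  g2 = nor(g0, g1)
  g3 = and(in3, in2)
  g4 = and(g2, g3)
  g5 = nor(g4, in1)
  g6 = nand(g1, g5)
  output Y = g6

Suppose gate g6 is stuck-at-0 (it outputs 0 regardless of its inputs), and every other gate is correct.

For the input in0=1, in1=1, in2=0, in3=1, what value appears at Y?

Propagate with g6 forced: g0=0, g1=1, g2=0, g3=0, g4=0, g5=0, g6=0 [stuck-at-0].
So Y = 0. (Without the fault it would be 1.)

0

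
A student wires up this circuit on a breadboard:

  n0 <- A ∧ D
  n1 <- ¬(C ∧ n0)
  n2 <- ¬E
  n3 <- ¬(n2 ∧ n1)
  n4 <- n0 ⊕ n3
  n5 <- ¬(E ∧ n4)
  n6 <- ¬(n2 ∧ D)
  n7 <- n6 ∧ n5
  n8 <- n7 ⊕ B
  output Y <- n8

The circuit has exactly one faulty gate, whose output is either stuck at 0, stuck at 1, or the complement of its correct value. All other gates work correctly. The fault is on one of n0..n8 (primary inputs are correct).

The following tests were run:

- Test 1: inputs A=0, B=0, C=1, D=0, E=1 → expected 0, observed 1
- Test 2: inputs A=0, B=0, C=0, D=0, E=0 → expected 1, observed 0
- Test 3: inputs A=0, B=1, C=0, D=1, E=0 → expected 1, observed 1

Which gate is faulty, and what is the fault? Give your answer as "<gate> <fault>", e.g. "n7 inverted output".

n5 inverted output

Fault-free values for test 1 (A=0, B=0, C=1, D=0, E=1): n0=0, n1=1, n2=0, n3=1, n4=1, n5=0, n6=1, n7=0, n8=0, giving Y=0. Observed 1.
Test 1: faults giving observed 1 are {n0 stuck-at-1, n0 inverted output, n2 stuck-at-1, n2 inverted output, n3 stuck-at-0, n3 inverted output, n4 stuck-at-0, n4 inverted output, n5 stuck-at-1, n5 inverted output, n7 stuck-at-1, n7 inverted output, n8 stuck-at-1, n8 inverted output}.
Test 2 (A=0, B=0, C=0, D=0, E=0): fault-free n0=0, n1=1, n2=1, n3=0, n4=0, n5=1, n6=1, n7=1, n8=1 → 1; observed 0. Eliminates n0 stuck-at-1, n0 inverted output, n2 stuck-at-1, n2 inverted output, n3 stuck-at-0, n3 inverted output, n4 stuck-at-0, n4 inverted output, n5 stuck-at-1, n7 stuck-at-1, n8 stuck-at-1.
Test 3 (A=0, B=1, C=0, D=1, E=0): fault-free n0=0, n1=1, n2=1, n3=0, n4=0, n5=1, n6=0, n7=0, n8=1 → 1; observed 1. Eliminates n7 inverted output, n8 inverted output.
Only n5 inverted output is consistent with every test.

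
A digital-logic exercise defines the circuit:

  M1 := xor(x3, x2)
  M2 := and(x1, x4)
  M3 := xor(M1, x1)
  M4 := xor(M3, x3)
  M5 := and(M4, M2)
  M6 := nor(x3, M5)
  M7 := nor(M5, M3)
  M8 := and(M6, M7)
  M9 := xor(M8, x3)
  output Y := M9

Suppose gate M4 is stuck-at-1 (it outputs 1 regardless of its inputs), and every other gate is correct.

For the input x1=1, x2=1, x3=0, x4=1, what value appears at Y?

0

Propagate with M4 forced: M1=1, M2=1, M3=0, M4=1 [stuck-at-1], M5=1, M6=0, M7=0, M8=0, M9=0.
So Y = 0. (Without the fault it would be 1.)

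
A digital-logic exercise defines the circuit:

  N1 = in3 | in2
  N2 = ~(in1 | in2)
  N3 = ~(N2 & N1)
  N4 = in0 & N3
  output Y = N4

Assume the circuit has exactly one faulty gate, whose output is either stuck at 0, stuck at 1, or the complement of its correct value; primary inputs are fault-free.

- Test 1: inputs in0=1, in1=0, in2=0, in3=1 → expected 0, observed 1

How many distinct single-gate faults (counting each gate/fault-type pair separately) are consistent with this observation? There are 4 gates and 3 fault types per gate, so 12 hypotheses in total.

Fault-free: N1=1, N2=1, N3=0, N4=0 → 0. Observed 1.
  N1 stuck-at-0: output 1 ✓
  N1 stuck-at-1: output 0 ✗
  N1 inverted output: output 1 ✓
  N2 stuck-at-0: output 1 ✓
  N2 stuck-at-1: output 0 ✗
  N2 inverted output: output 1 ✓
  N3 stuck-at-0: output 0 ✗
  N3 stuck-at-1: output 1 ✓
  N3 inverted output: output 1 ✓
  N4 stuck-at-0: output 0 ✗
  N4 stuck-at-1: output 1 ✓
  N4 inverted output: output 1 ✓
Consistent faults: {N1 stuck-at-0, N1 inverted output, N2 stuck-at-0, N2 inverted output, N3 stuck-at-1, N3 inverted output, N4 stuck-at-1, N4 inverted output} — 8 in all.

8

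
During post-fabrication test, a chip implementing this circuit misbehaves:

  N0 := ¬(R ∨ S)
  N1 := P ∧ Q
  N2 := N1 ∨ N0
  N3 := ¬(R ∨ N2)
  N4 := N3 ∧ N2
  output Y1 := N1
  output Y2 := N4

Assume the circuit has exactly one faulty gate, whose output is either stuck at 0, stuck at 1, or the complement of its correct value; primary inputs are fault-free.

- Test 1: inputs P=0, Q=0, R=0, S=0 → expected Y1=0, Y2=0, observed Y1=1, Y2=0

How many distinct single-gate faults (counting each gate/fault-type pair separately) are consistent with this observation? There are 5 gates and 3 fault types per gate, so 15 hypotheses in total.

2

Fault-free: N0=1, N1=0, N2=1, N3=0, N4=0 → Y1=0, Y2=0. Observed Y1=1, Y2=0.
  N0: none of the 3 fault types match ✗
  N1: stuck-at-1, inverted output ✓; others ✗
  N2: none of the 3 fault types match ✗
  N3: none of the 3 fault types match ✗
  N4: none of the 3 fault types match ✗
Consistent faults: {N1 stuck-at-1, N1 inverted output} — 2 in all.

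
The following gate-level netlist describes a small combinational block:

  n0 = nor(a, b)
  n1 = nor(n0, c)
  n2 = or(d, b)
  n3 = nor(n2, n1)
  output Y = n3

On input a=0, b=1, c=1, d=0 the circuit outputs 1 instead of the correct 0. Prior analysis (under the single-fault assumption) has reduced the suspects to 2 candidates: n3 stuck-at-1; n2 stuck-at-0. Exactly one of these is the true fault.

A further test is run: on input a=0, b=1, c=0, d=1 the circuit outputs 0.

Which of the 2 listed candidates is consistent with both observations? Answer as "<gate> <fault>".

n2 stuck-at-0

Evaluate each candidate on input a=0, b=1, c=0, d=1:
  n3 stuck-at-1: n0=0, n1=1, n2=1, n3=1 [stuck-at-1] → 1 — eliminated
  n2 stuck-at-0: n0=0, n1=1, n2=0 [stuck-at-0], n3=0 → 0 — matches
Only n2 stuck-at-0 reproduces the observed 0.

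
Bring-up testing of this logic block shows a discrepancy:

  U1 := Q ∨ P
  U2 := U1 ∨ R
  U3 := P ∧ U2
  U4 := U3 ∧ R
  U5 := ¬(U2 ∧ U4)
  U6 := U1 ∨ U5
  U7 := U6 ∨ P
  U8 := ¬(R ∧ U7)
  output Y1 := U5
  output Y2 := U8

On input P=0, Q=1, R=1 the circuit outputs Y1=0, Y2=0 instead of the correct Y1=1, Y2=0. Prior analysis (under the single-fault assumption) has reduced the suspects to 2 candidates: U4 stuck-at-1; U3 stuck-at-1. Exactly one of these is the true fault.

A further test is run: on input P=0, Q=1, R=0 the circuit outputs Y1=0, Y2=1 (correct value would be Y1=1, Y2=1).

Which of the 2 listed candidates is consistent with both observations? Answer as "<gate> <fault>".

Evaluate each candidate on input P=0, Q=1, R=0:
  U4 stuck-at-1: U1=1, U2=1, U3=0, U4=1 [stuck-at-1], U5=0, U6=1, U7=1, U8=1 → Y1=0, Y2=1 — matches
  U3 stuck-at-1: U1=1, U2=1, U3=1 [stuck-at-1], U4=0, U5=1, U6=1, U7=1, U8=1 → Y1=1, Y2=1 — eliminated
Only U4 stuck-at-1 reproduces the observed Y1=0, Y2=1.

U4 stuck-at-1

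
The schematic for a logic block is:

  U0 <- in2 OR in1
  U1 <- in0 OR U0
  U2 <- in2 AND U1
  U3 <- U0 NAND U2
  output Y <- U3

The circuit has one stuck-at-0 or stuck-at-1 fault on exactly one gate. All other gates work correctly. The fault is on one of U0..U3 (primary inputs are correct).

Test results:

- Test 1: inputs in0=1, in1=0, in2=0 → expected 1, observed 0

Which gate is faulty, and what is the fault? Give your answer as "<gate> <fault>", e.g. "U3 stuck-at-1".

U3 stuck-at-0

Fault-free values for test 1 (in0=1, in1=0, in2=0): U0=0, U1=1, U2=0, U3=1, giving Y=1. Observed 0.
Test 1: faults giving observed 0 are {U3 stuck-at-0}.
Only U3 stuck-at-0 is consistent with every test.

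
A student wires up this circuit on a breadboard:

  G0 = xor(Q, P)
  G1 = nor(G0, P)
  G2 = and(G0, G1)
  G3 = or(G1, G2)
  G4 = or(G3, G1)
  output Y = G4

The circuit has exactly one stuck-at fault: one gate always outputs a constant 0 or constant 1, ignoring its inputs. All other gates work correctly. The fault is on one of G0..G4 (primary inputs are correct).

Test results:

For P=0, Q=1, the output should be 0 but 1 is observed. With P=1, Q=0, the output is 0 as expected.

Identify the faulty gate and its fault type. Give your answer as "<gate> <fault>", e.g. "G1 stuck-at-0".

Fault-free values for test 1 (P=0, Q=1): G0=1, G1=0, G2=0, G3=0, G4=0, giving Y=0. Observed 1.
Test 1: faults giving observed 1 are {G0 stuck-at-0, G1 stuck-at-1, G2 stuck-at-1, G3 stuck-at-1, G4 stuck-at-1}.
Test 2 (P=1, Q=0): fault-free G0=1, G1=0, G2=0, G3=0, G4=0 → 0; observed 0. Eliminates G1 stuck-at-1, G2 stuck-at-1, G3 stuck-at-1, G4 stuck-at-1.
Only G0 stuck-at-0 is consistent with every test.

G0 stuck-at-0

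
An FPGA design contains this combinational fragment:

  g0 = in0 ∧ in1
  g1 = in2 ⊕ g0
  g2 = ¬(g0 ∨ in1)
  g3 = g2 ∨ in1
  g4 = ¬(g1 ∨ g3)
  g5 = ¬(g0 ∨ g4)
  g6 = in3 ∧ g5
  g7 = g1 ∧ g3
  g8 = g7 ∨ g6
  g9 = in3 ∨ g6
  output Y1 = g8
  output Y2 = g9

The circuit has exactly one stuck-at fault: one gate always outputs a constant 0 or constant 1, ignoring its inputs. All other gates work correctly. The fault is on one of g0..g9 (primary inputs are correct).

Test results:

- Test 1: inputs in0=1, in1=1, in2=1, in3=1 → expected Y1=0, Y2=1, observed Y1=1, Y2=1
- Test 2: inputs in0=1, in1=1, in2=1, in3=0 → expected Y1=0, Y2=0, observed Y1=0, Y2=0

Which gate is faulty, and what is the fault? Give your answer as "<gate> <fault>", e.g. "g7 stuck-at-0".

Fault-free values for test 1 (in0=1, in1=1, in2=1, in3=1): g0=1, g1=0, g2=0, g3=1, g4=0, g5=0, g6=0, g7=0, g8=0, g9=1, giving Y1=0, Y2=1. Observed Y1=1, Y2=1.
Test 1: faults giving observed Y1=1, Y2=1 are {g0 stuck-at-0, g1 stuck-at-1, g5 stuck-at-1, g6 stuck-at-1, g7 stuck-at-1, g8 stuck-at-1}.
Test 2 (in0=1, in1=1, in2=1, in3=0): fault-free g0=1, g1=0, g2=0, g3=1, g4=0, g5=0, g6=0, g7=0, g8=0, g9=0 → Y1=0, Y2=0; observed Y1=0, Y2=0. Eliminates g0 stuck-at-0, g1 stuck-at-1, g6 stuck-at-1, g7 stuck-at-1, g8 stuck-at-1.
Only g5 stuck-at-1 is consistent with every test.

g5 stuck-at-1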